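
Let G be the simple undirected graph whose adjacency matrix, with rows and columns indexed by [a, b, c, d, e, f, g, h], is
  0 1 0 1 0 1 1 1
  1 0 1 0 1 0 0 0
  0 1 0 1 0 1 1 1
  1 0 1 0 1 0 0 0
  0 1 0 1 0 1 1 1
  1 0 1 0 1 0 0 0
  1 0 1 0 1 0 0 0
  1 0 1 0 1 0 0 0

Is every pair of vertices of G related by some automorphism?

No

Automorphisms preserve degree, but G has vertices of degree 3 and vertices of degree 5; no automorphism maps one to the other, so G is not vertex-transitive.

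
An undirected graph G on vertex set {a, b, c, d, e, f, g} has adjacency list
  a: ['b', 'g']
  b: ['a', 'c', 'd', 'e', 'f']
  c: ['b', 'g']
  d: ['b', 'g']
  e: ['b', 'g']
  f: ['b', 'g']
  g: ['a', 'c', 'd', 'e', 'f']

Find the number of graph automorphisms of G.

The vertices split by degree into {b, g} (degree 5) and {a, c, d, e, f} (degree 2); every edge runs between the two parts, so G is the complete bipartite graph K_{2,5}. Automorphisms preserve the bipartition setwise (since the parts differ in size) and act as S_2 × S_5 within it; |Aut| = 240.

240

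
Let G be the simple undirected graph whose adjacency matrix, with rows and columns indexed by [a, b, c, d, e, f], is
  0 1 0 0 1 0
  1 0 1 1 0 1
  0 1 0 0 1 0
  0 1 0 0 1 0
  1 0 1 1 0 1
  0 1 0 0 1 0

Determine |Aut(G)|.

The vertices split by degree into {b, e} (degree 4) and {a, c, d, f} (degree 2); every edge runs between the two parts, so G is the complete bipartite graph K_{2,4}. The parts have unequal sizes, so no automorphism swaps them; each part is permuted independently, giving S_2 × S_4 of order 2!·4! = 48.

48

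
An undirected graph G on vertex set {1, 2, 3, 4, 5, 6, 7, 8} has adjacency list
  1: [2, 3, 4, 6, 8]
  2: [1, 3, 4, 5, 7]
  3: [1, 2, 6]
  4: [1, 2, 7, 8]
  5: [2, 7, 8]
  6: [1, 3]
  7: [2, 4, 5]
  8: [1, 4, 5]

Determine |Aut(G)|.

The degree sequence is [5, 5, 3, 4, 3, 2, 3, 3]. Checking the degree-preserving permutations of the vertex set shows that none except the identity preserves every edge, so Aut(G) is trivial.

1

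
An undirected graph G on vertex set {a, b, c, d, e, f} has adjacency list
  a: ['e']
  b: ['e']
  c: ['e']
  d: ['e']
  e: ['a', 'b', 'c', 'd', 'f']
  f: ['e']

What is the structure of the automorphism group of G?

S_5

Vertex e has degree 5 and every other vertex has degree 1, so G is the star K_{1,5} with centre e. The 5 leaves are pairwise interchangeable while the centre is fixed, giving Aut(G) = S_5.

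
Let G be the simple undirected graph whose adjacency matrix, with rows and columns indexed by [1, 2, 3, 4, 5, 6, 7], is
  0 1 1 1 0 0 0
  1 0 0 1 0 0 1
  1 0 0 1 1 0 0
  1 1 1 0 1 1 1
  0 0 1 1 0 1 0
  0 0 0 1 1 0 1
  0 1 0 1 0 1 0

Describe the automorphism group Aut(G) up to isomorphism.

the dihedral group of order 12

Vertex 4 is the unique vertex of degree 6; the remaining 6 vertices each have degree 3 and induce a cycle, so G is the wheel on 7 vertices with hub 4. Every automorphism fixes the hub and acts on the rim 6-cycle, so Aut(G) ≅ Aut(C_6) = D_6 of order 12.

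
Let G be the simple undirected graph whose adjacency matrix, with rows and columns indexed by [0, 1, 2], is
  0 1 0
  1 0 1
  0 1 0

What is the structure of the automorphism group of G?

C_2

The degree sequence is [1, 2, 1]; the two degree-1 vertices 0 and 2 are the ends of a path, so G = P_3. A path has exactly one nontrivial symmetry — reversal — giving Aut(G) of order 2.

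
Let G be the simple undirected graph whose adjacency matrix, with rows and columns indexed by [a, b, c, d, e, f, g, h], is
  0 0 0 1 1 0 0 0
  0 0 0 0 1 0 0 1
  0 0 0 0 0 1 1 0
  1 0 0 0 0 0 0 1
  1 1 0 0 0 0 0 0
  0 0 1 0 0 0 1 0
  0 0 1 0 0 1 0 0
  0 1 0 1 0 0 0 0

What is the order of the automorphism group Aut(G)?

60

G has two connected components, {a, b, d, e, h} and {c, f, g}; each is 2-regular, so G = C_5 ⊔ C_3. The components are non-isomorphic (different sizes), so Aut(G) = Aut(C_3) × Aut(C_5) = D_3 × D_5 of order 6·10 = 60.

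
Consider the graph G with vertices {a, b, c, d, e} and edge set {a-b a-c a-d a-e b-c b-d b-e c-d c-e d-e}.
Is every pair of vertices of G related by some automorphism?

Yes

Every vertex has degree 4, so G is the complete graph K_5. Any permutation of the 5 vertices preserves K_5, so Aut(K_5) = S_5 of order 5! = 120. This group acts transitively on the 5 vertices.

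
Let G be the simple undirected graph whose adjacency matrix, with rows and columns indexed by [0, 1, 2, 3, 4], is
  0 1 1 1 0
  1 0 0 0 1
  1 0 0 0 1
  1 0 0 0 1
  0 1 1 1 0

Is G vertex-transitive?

No

Automorphisms preserve degree, but G has vertices of degree 2 and vertices of degree 3; no automorphism maps one to the other, so G is not vertex-transitive.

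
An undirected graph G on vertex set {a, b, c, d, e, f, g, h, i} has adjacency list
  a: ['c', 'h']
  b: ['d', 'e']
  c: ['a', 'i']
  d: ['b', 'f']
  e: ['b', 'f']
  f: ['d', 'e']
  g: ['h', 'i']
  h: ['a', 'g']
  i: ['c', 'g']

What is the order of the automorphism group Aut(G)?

G has two connected components, {a, c, g, h, i} and {b, d, e, f}; each is 2-regular, so G = C_5 ⊔ C_4. No automorphism exchanges components of different sizes, hence Aut(G) is the direct product D_5 × D_4, order 80.

80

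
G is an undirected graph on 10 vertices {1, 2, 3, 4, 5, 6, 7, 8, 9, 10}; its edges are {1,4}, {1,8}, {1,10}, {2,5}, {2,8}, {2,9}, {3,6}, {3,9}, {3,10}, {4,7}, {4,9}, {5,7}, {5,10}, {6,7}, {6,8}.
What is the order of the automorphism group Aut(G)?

G is 3-regular on 10 vertices with no triangles and no 4-cycles (girth 5): this is the Petersen graph. Viewing the Petersen graph as the Kneser graph K(5,2) — vertices are 2-subsets of {1,…,5}, edges join disjoint pairs — its automorphisms are exactly the permutations of the 5-element set, so Aut ≅ S_5 of order 120.

120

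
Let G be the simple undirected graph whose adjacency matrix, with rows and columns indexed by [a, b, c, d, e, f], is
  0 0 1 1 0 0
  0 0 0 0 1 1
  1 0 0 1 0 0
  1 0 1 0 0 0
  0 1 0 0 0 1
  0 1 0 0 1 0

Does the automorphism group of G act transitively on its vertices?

Yes

G has two connected components, {a, c, d} and {b, e, f}; each is 2-regular, so G = C_3 ⊔ C_3. With two isomorphic components, Aut(G) = Aut(C_3) ≀ S_2 = (D_3 × D_3) ⋊ Z_2: permute each cycle by D_3, then optionally swap the two cycles. Order 2·(2·3)² = 72. This group acts transitively on the 6 vertices.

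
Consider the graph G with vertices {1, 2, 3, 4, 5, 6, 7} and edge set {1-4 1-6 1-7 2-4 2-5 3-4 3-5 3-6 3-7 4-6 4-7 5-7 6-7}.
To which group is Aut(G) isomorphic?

{e}

The degree sequence is [3, 2, 4, 5, 3, 4, 5]. Checking the degree-preserving permutations of the vertex set shows that none except the identity preserves every edge, so Aut(G) is trivial.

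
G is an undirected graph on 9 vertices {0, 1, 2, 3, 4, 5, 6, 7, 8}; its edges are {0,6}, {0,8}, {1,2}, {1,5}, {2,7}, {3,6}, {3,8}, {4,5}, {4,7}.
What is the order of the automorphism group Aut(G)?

G has two connected components, {1, 2, 4, 5, 7} and {0, 3, 6, 8}; each is 2-regular, so G = C_5 ⊔ C_4. No automorphism exchanges components of different sizes, hence Aut(G) is the direct product D_4 × D_5, order 80.

80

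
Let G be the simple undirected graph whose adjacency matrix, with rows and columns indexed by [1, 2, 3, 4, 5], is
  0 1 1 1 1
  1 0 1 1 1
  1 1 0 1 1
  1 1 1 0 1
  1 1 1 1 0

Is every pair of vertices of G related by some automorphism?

Yes

Every vertex has degree 4, so G is the complete graph K_5. Every bijection on the vertex set is an automorphism of K_5; hence Aut(K_5) ≅ S_5, order 120. This group acts transitively on the 5 vertices.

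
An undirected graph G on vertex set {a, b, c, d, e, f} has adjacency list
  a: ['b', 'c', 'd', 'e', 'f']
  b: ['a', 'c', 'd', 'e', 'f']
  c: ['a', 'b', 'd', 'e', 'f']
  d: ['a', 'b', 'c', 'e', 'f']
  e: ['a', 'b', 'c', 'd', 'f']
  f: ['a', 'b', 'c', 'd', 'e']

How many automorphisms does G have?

720

All 6 vertices are pairwise adjacent: G = K_6. Any permutation of the 6 vertices preserves K_6, so Aut(K_6) = S_6 of order 6! = 720.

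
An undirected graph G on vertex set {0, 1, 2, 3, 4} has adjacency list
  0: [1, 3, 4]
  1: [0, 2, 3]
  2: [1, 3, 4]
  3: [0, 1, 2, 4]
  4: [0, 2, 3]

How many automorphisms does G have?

Vertex 3 is the unique vertex of degree 4; the remaining 4 vertices each have degree 3 and induce a cycle, so G is the wheel on 5 vertices with hub 3. Every automorphism fixes the hub and acts on the rim 4-cycle, so Aut(G) ≅ Aut(C_4) = D_4 of order 8.

8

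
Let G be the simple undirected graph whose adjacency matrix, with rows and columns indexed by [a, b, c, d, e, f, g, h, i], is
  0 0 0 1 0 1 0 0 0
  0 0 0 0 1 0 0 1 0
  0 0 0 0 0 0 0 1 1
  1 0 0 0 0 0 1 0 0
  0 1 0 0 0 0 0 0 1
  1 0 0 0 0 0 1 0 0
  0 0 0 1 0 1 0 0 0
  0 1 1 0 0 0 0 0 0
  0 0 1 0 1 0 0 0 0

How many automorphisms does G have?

G has two connected components, {b, c, e, h, i} and {a, d, f, g}; each is 2-regular, so G = C_5 ⊔ C_4. The components are non-isomorphic (different sizes), so Aut(G) = Aut(C_5) × Aut(C_4) = D_5 × D_4 of order 10·8 = 80.

80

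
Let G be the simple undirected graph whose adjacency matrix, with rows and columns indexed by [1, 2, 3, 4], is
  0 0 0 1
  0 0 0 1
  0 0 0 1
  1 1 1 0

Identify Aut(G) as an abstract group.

Vertex 4 has degree 3 and every other vertex has degree 1, so G is the star K_{1,3} with centre 4. Any automorphism fixes the centre and permutes the 3 leaves freely, so Aut(G) ≅ S_3 of order 3! = 6.

the symmetric group on 3 letters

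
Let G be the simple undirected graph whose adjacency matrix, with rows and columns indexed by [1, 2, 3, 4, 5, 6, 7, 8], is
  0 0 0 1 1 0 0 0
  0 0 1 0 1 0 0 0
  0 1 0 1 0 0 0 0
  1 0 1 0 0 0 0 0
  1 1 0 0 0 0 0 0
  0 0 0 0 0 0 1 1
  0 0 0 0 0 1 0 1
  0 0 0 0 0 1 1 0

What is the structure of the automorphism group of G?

D_5 × D_3

G has two connected components, {1, 2, 3, 4, 5} and {6, 7, 8}; each is 2-regular, so G = C_5 ⊔ C_3. No automorphism exchanges components of different sizes, hence Aut(G) is the direct product D_5 × D_3, order 60.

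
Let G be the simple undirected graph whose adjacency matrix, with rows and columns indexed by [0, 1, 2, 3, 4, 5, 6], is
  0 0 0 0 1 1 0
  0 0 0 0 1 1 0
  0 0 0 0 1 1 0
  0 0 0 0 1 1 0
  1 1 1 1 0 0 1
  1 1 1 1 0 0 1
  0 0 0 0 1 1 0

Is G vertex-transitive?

No

Automorphisms preserve degree, but G has vertices of degree 2 and vertices of degree 5; no automorphism maps one to the other, so G is not vertex-transitive.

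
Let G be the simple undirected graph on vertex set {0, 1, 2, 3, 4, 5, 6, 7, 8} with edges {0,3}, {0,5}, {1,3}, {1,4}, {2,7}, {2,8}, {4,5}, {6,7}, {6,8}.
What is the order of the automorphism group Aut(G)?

80

G has two connected components, {0, 1, 3, 4, 5} and {2, 6, 7, 8}; each is 2-regular, so G = C_5 ⊔ C_4. The components are non-isomorphic (different sizes), so Aut(G) = Aut(C_4) × Aut(C_5) = D_4 × D_5 of order 8·10 = 80.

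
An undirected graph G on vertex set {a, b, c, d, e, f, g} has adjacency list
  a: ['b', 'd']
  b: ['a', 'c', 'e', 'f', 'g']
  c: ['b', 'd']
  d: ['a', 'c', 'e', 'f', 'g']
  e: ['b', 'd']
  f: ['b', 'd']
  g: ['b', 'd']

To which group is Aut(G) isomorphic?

The vertices split by degree into {b, d} (degree 5) and {a, c, e, f, g} (degree 2); every edge runs between the two parts, so G is the complete bipartite graph K_{2,5}. Automorphisms preserve the bipartition setwise (since the parts differ in size) and act as S_2 × S_5 within it; |Aut| = 240.

S_2 × S_5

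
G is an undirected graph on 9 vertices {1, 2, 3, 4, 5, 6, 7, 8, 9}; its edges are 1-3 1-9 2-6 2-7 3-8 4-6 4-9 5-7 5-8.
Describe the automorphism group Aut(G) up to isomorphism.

G is 2-regular and connected on 9 vertices, i.e. the cycle C_9. The automorphisms of the 9-cycle are exactly the symmetries of a regular 9-gon: the dihedral group D_9, |D_9| = 18.

D_9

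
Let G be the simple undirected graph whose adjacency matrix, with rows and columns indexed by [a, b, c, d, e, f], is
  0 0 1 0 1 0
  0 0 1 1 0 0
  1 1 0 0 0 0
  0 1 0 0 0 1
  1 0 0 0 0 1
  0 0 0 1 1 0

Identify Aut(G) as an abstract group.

D_6

Every vertex has degree 2 and the graph is connected, so G is the 6-cycle C_6. The automorphisms of the 6-cycle are exactly the symmetries of a regular 6-gon: the dihedral group D_6, |D_6| = 12.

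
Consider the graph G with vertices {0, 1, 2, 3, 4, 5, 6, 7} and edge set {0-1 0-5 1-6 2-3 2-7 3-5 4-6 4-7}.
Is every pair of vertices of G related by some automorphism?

Yes

G is 2-regular and connected on 8 vertices, i.e. the cycle C_8. The automorphisms of the 8-cycle are exactly the symmetries of a regular 8-gon: the dihedral group D_8, |D_8| = 16. Under this action every vertex can be carried to every other, so G is vertex-transitive.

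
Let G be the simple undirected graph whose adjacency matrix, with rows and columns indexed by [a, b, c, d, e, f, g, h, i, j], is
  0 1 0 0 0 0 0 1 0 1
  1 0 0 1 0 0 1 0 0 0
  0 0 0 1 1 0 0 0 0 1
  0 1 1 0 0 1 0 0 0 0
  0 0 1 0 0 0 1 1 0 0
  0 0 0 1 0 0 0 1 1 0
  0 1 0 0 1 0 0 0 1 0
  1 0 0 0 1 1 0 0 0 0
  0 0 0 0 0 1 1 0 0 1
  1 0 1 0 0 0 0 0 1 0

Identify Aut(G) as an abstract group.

G is 3-regular on 10 vertices with no triangles and no 4-cycles (girth 5): this is the Petersen graph. Viewing the Petersen graph as the Kneser graph K(5,2) — vertices are 2-subsets of {1,…,5}, edges join disjoint pairs — its automorphisms are exactly the permutations of the 5-element set, so Aut ≅ S_5 of order 120.

S_5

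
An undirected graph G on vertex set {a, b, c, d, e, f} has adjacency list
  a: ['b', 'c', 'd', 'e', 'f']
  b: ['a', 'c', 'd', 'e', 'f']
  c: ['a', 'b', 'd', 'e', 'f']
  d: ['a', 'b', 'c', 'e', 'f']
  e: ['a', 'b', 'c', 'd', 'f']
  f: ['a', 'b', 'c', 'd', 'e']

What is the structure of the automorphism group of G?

All 6 vertices are pairwise adjacent: G = K_6. Any permutation of the 6 vertices preserves K_6, so Aut(K_6) = S_6 of order 6! = 720.

S_6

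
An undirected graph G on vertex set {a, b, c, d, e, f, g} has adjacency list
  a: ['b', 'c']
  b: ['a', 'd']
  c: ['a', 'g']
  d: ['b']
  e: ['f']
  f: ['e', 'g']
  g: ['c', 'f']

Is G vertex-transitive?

No

Automorphisms preserve degree, but G has vertices of degree 1 and vertices of degree 2; no automorphism maps one to the other, so G is not vertex-transitive.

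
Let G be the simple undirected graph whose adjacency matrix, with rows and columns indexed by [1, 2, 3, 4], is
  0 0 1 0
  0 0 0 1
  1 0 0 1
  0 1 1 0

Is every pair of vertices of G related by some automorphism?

No

Automorphisms preserve degree, but G has vertices of degree 1 and vertices of degree 2; no automorphism maps one to the other, so G is not vertex-transitive.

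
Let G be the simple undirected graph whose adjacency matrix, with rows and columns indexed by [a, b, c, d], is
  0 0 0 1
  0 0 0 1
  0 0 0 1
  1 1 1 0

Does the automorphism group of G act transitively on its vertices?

Vertex d is the only vertex of degree 3, so every automorphism fixes it; G is not vertex-transitive.

No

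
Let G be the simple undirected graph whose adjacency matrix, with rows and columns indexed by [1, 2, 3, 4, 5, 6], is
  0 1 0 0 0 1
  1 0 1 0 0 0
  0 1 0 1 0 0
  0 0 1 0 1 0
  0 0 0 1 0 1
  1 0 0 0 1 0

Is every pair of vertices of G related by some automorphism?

Yes

Every vertex has degree 2 and the graph is connected, so G is the 6-cycle C_6. C_6 has 6 rotations and 6 reflections, so Aut(C_6) ≅ D_6 of order 12. Under this action every vertex can be carried to every other, so G is vertex-transitive.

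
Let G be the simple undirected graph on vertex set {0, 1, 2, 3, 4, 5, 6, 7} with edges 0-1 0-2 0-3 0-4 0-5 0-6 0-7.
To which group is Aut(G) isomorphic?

Vertex 0 has degree 7 and every other vertex has degree 1, so G is the star K_{1,7} with centre 0. Any automorphism fixes the centre and permutes the 7 leaves freely, so Aut(G) ≅ S_7 of order 7! = 5040.

the symmetric group on 7 letters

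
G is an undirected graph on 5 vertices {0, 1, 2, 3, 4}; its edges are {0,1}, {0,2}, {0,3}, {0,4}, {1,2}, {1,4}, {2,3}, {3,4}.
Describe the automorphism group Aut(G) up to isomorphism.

Vertex 0 is the unique vertex of degree 4; the remaining 4 vertices each have degree 3 and induce a cycle, so G is the wheel on 5 vertices with hub 0. Every automorphism fixes the hub and acts on the rim 4-cycle, so Aut(G) ≅ Aut(C_4) = D_4 of order 8.

the dihedral group of order 8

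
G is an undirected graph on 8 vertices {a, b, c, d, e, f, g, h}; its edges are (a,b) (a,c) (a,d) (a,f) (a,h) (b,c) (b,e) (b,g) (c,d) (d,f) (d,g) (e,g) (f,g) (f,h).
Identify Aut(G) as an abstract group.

1

Degrees alone do not determine every vertex (e.g. b and d both have degree 4), but their neighbour-degree multisets differ: N(b) has degrees [2, 3, 4, 5] while N(d) has degrees [3, 4, 4, 5]. Repeating this refinement separates all vertices, so the only automorphism is the identity.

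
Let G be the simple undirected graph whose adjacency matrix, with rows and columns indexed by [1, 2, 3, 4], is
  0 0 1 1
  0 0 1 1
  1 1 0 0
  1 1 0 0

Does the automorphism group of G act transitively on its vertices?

Yes

G is 2-regular and connected on 4 vertices, i.e. the cycle C_4. The automorphisms of the 4-cycle are exactly the symmetries of a regular 4-gon: the dihedral group D_4, |D_4| = 8. This group acts transitively on the 4 vertices.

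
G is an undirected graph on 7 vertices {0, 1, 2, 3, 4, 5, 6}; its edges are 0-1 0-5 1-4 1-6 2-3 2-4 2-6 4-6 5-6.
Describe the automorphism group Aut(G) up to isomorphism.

the trivial group

Degrees alone do not determine every vertex (e.g. 0 and 5 both have degree 2), but their neighbour-degree multisets differ: N(0) has degrees [2, 3] while N(5) has degrees [2, 4]. Repeating this refinement separates all vertices, so the only automorphism is the identity.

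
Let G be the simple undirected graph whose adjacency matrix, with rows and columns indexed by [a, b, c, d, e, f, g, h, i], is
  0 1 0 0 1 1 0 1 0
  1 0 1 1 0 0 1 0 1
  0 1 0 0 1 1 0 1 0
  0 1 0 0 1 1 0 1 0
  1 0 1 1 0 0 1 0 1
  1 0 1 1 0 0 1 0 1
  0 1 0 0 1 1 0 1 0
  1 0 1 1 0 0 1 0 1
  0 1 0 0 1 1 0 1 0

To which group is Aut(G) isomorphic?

S_4 × S_5

The vertices split by degree into {b, e, f, h} (degree 5) and {a, c, d, g, i} (degree 4); every edge runs between the two parts, so G is the complete bipartite graph K_{4,5}. Automorphisms preserve the bipartition setwise (since the parts differ in size) and act as S_4 × S_5 within it; |Aut| = 2880.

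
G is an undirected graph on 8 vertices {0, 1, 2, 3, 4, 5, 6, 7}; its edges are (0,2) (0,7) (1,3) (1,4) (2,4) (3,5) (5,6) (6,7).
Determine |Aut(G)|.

G is 2-regular and connected on 8 vertices, i.e. the cycle C_8. The automorphisms of the 8-cycle are exactly the symmetries of a regular 8-gon: the dihedral group D_8, |D_8| = 16.

16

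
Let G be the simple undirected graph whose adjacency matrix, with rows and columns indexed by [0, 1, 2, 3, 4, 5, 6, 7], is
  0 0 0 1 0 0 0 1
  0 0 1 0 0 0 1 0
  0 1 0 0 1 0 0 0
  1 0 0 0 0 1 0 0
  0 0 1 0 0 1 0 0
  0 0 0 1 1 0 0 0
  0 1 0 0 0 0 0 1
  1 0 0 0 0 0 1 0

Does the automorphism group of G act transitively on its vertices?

Every vertex has degree 2 and the graph is connected, so G is the 8-cycle C_8. C_8 has 8 rotations and 8 reflections, so Aut(C_8) ≅ D_8 of order 16. Under this action every vertex can be carried to every other, so G is vertex-transitive.

Yes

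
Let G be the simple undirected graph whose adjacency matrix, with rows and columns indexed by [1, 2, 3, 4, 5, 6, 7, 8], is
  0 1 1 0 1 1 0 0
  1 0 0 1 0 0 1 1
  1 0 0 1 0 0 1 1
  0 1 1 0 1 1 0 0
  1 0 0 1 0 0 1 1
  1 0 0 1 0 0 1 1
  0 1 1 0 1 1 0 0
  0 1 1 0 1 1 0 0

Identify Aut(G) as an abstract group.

S_4 ≀ Z_2

G is 4-regular and bipartite with parts {1, 4, 7, 8} and {2, 3, 5, 6} (each part is independent and every cross-pair is an edge), so G = K_{4,4}. Aut(K_{4,4}) is the wreath product S_4 ≀ Z_2: permute within each part, then optionally swap the parts; |Aut| = 2·(4!)² = 1152.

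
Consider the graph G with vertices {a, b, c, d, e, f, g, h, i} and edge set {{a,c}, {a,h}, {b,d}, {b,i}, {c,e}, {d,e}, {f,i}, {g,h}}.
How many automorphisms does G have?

2

The degree sequence is [2, 2, 2, 2, 2, 1, 1, 2, 2]; the two degree-1 vertices f and g are the ends of a path, so G = P_9. A path has exactly one nontrivial symmetry — reversal — giving Aut(G) of order 2.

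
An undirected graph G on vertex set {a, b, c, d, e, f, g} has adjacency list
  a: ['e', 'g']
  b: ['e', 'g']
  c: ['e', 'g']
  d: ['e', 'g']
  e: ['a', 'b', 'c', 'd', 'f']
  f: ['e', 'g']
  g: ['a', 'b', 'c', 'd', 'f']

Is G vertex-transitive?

Automorphisms preserve degree, but G has vertices of degree 2 and vertices of degree 5; no automorphism maps one to the other, so G is not vertex-transitive.

No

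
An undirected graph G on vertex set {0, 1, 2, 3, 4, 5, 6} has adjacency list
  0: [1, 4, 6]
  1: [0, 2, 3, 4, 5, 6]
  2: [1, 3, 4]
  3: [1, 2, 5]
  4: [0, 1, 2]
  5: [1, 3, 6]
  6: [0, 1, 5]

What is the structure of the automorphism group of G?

D_6

Vertex 1 is the unique vertex of degree 6; the remaining 6 vertices each have degree 3 and induce a cycle, so G is the wheel on 7 vertices with hub 1. Every automorphism fixes the hub and acts on the rim 6-cycle, so Aut(G) ≅ Aut(C_6) = D_6 of order 12.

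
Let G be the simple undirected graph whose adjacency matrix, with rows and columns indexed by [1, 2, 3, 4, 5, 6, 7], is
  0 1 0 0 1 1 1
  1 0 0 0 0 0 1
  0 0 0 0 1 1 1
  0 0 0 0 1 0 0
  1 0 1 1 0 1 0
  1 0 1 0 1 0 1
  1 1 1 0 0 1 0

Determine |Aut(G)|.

Degrees alone do not determine every vertex (e.g. 1 and 5 both have degree 4), but their neighbour-degree multisets differ: N(1) has degrees [2, 4, 4, 4] while N(5) has degrees [1, 3, 4, 4]. Repeating this refinement separates all vertices, so the only automorphism is the identity.

1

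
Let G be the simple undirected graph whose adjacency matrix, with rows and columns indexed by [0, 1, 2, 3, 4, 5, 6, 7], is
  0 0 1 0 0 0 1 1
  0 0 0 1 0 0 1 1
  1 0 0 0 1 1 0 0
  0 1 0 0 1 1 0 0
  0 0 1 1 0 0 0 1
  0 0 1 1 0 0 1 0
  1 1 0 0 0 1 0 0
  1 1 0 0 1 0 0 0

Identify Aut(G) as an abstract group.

Z_2^3 ⋊ S_3

G is 3-regular and bipartite on 2^3 = 8 vertices with girth 4; it is the hypercube graph Q_3. Aut(Q_3) consists of the signed permutations of the 3 coordinate axes: 3! permutations times 2^3 sign flips, so |Aut| = 2^3·3! = 48.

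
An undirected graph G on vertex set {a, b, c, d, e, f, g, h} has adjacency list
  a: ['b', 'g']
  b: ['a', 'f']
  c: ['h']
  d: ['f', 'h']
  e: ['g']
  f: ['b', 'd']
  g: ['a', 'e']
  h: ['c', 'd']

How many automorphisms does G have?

The degree sequence is [2, 2, 1, 2, 1, 2, 2, 2]; the two degree-1 vertices c and e are the ends of a path, so G = P_8. The only nontrivial automorphism of a path is the end-to-end reflection, so Aut(G) ≅ Z_2.

2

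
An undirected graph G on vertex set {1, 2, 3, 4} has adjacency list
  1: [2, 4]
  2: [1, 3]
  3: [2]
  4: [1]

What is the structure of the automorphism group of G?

the cyclic group of order 2

The degree sequence is [2, 2, 1, 1]; the two degree-1 vertices 3 and 4 are the ends of a path, so G = P_4. The only nontrivial automorphism of a path is the end-to-end reflection, so Aut(G) ≅ Z_2.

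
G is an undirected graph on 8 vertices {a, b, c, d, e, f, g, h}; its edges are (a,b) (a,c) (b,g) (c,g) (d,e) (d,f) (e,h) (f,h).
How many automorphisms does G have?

128

G has two connected components, {a, b, c, g} and {d, e, f, h}; each is 2-regular, so G = C_4 ⊔ C_4. Aut of a disjoint union of two copies of C_4 is the wreath product D_4 ≀ Z_2, of order 2·8² = 128.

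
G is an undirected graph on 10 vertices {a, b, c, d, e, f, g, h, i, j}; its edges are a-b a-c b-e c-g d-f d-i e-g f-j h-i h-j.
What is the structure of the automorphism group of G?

G has two connected components, {d, f, h, i, j} and {a, b, c, e, g}; each is 2-regular, so G = C_5 ⊔ C_5. Aut of a disjoint union of two copies of C_5 is the wreath product D_5 ≀ Z_2, of order 2·10² = 200.

D_5 ≀ Z_2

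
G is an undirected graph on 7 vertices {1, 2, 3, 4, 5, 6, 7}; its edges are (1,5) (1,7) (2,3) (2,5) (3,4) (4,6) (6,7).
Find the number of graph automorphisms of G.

14

G is 2-regular and connected on 7 vertices, i.e. the cycle C_7. The automorphisms of the 7-cycle are exactly the symmetries of a regular 7-gon: the dihedral group D_7, |D_7| = 14.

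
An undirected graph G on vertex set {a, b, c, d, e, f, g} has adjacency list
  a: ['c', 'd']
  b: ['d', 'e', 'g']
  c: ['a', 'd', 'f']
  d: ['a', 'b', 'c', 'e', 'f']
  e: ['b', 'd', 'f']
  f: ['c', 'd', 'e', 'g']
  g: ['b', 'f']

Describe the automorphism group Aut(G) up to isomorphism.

Degrees alone do not determine every vertex (e.g. a and g both have degree 2), but their neighbour-degree multisets differ: N(a) has degrees [3, 5] while N(g) has degrees [3, 4]. Repeating this refinement separates all vertices, so the only automorphism is the identity.

1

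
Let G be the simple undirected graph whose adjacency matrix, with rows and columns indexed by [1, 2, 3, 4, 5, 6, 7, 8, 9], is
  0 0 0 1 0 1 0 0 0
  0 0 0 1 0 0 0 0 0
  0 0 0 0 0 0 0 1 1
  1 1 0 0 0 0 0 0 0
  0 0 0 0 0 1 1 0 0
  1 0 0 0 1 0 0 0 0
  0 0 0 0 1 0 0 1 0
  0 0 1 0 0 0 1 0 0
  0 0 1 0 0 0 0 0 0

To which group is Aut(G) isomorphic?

Z_2

The degree sequence is [2, 1, 2, 2, 2, 2, 2, 2, 1]; the two degree-1 vertices 2 and 9 are the ends of a path, so G = P_9. The only nontrivial automorphism of a path is the end-to-end reflection, so Aut(G) ≅ Z_2.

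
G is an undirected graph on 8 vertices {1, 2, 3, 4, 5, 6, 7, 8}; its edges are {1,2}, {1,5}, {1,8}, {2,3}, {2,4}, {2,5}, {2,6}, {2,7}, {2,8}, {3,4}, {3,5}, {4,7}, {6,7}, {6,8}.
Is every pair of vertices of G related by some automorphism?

Vertex 2 is the only vertex of degree 7, so every automorphism fixes it; G is not vertex-transitive.

No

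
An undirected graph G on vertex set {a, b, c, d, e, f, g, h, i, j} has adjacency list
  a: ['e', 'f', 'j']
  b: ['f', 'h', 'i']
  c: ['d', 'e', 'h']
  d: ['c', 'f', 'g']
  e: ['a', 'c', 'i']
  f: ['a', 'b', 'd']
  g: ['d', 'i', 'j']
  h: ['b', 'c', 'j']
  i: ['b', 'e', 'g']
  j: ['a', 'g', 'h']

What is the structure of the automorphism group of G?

G is 3-regular on 10 vertices with no triangles and no 4-cycles (girth 5): this is the Petersen graph. It is a classical fact that the Petersen graph has automorphism group S_5 (order 120), arising from its description as the Kneser graph K(5,2).

S_5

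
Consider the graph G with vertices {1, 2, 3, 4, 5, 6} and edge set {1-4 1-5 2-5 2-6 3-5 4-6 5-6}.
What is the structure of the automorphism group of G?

Degrees alone do not determine every vertex (e.g. 1 and 2 both have degree 2), but their neighbour-degree multisets differ: N(1) has degrees [2, 4] while N(2) has degrees [3, 4]. Repeating this refinement separates all vertices, so the only automorphism is the identity.

1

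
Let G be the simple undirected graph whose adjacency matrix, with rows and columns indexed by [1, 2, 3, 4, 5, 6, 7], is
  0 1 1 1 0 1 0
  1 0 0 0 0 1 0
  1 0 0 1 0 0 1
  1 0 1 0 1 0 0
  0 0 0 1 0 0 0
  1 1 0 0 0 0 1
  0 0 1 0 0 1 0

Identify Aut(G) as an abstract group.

{e}

Degrees alone do not determine every vertex (e.g. 2 and 7 both have degree 2), but their neighbour-degree multisets differ: N(2) has degrees [3, 4] while N(7) has degrees [3, 3]. Repeating this refinement separates all vertices, so the only automorphism is the identity.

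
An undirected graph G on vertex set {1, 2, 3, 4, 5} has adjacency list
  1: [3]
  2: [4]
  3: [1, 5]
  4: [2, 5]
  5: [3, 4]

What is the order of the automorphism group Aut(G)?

2

The degree sequence is [1, 1, 2, 2, 2]; the two degree-1 vertices 1 and 2 are the ends of a path, so G = P_5. A path has exactly one nontrivial symmetry — reversal — giving Aut(G) of order 2.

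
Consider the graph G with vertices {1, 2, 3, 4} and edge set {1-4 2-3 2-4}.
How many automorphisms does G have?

2

The degree sequence is [1, 2, 1, 2]; the two degree-1 vertices 1 and 3 are the ends of a path, so G = P_4. A path has exactly one nontrivial symmetry — reversal — giving Aut(G) of order 2.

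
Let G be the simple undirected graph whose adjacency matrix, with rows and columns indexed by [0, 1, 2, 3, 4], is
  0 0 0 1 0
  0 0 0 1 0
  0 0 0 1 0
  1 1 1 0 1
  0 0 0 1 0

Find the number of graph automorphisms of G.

24

Vertex 3 has degree 4 and every other vertex has degree 1, so G is the star K_{1,4} with centre 3. Any automorphism fixes the centre and permutes the 4 leaves freely, so Aut(G) ≅ S_4 of order 4! = 24.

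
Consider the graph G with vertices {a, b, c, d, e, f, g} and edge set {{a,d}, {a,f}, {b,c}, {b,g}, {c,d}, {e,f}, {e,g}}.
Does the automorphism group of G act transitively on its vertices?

Yes

Every vertex has degree 2 and the graph is connected, so G is the 7-cycle C_7. The automorphisms of the 7-cycle are exactly the symmetries of a regular 7-gon: the dihedral group D_7, |D_7| = 14. Under this action every vertex can be carried to every other, so G is vertex-transitive.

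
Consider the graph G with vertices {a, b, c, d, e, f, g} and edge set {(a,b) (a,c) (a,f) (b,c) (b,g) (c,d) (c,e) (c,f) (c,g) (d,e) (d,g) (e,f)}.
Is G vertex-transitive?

Vertex c is the only vertex of degree 6, so every automorphism fixes it; G is not vertex-transitive.

No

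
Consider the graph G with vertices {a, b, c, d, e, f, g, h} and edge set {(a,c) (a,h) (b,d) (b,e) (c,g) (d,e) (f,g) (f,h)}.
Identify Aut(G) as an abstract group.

G has two connected components, {a, c, f, g, h} and {b, d, e}; each is 2-regular, so G = C_5 ⊔ C_3. No automorphism exchanges components of different sizes, hence Aut(G) is the direct product D_3 × D_5, order 60.

D_3 × D_5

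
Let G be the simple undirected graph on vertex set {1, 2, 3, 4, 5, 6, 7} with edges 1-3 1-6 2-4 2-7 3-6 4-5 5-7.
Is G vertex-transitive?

G has two connected components, {2, 4, 5, 7} and {1, 3, 6}; each is 2-regular, so G = C_4 ⊔ C_3. The orbit of 1 under Aut(G) is {1, 3, 6}, which does not contain 2, so G is not vertex-transitive.

No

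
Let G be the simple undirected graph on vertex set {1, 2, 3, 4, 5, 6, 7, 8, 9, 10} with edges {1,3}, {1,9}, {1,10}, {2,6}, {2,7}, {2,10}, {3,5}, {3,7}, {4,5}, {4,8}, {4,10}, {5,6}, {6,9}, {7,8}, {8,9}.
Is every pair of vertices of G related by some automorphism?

Yes

G is 3-regular on 10 vertices with no triangles and no 4-cycles (girth 5): this is the Petersen graph. It is a classical fact that the Petersen graph has automorphism group S_5 (order 120), arising from its description as the Kneser graph K(5,2). This group acts transitively on the 10 vertices.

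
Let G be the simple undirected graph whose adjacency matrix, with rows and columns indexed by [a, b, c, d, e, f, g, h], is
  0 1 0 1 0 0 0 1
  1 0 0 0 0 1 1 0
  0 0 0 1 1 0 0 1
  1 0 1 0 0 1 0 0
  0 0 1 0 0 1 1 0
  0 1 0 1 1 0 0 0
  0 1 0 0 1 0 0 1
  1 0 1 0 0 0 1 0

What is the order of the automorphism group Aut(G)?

G is 3-regular and bipartite on 2^3 = 8 vertices with girth 4; it is the hypercube graph Q_3. The symmetry group of the 3-cube is the hyperoctahedral group B_3 = Z_2 ≀ S_3, of order 2^3·3! = 48.

48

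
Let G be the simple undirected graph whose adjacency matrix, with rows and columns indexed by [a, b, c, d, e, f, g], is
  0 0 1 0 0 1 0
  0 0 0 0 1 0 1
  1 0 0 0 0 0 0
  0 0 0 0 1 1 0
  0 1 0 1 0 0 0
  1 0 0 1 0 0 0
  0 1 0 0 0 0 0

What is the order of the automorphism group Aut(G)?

The degree sequence is [2, 2, 1, 2, 2, 2, 1]; the two degree-1 vertices c and g are the ends of a path, so G = P_7. A path has exactly one nontrivial symmetry — reversal — giving Aut(G) of order 2.

2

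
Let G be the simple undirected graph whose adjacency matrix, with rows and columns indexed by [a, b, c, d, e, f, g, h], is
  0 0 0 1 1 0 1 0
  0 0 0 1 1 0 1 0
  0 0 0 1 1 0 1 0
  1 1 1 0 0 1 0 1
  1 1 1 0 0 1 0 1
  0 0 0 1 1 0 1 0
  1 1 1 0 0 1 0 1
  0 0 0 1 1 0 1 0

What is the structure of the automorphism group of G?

S_3 × S_5

The vertices split by degree into {d, e, g} (degree 5) and {a, b, c, f, h} (degree 3); every edge runs between the two parts, so G is the complete bipartite graph K_{3,5}. The parts have unequal sizes, so no automorphism swaps them; each part is permuted independently, giving S_3 × S_5 of order 3!·5! = 720.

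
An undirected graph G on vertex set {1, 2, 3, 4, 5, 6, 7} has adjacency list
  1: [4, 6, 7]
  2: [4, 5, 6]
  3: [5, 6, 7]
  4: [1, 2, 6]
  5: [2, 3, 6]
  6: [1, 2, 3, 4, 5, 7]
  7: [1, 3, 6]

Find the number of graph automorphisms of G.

12

Vertex 6 is the unique vertex of degree 6; the remaining 6 vertices each have degree 3 and induce a cycle, so G is the wheel on 7 vertices with hub 6. With the hub fixed, the remaining symmetry is that of the rim cycle C_6, giving the dihedral group D_6.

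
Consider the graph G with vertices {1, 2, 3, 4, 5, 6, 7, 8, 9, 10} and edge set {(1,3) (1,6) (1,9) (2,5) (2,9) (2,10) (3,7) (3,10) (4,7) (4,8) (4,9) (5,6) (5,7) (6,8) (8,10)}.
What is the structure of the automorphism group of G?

the symmetric group S_5

G is 3-regular on 10 vertices with no triangles and no 4-cycles (girth 5): this is the Petersen graph. It is a classical fact that the Petersen graph has automorphism group S_5 (order 120), arising from its description as the Kneser graph K(5,2).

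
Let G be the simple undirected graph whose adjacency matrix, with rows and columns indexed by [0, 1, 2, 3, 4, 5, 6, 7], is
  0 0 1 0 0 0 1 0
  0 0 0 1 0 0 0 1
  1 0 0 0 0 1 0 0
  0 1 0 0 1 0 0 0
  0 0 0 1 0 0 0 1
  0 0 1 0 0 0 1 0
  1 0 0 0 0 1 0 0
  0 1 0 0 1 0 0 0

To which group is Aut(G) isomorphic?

G has two connected components, {0, 2, 5, 6} and {1, 3, 4, 7}; each is 2-regular, so G = C_4 ⊔ C_4. Aut of a disjoint union of two copies of C_4 is the wreath product D_4 ≀ Z_2, of order 2·8² = 128.

(D_4 × D_4) ⋊ Z_2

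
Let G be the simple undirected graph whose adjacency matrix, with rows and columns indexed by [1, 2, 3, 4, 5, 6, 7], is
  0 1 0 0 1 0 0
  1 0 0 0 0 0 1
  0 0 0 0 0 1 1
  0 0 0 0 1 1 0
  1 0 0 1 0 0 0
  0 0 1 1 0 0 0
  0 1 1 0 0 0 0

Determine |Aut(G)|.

14

Every vertex has degree 2 and the graph is connected, so G is the 7-cycle C_7. The automorphisms of the 7-cycle are exactly the symmetries of a regular 7-gon: the dihedral group D_7, |D_7| = 14.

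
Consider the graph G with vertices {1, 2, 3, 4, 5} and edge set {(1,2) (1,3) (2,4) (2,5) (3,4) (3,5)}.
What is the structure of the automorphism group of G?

The vertices split by degree into {2, 3} (degree 3) and {1, 4, 5} (degree 2); every edge runs between the two parts, so G is the complete bipartite graph K_{2,3}. The parts have unequal sizes, so no automorphism swaps them; each part is permuted independently, giving S_2 × S_3 of order 2!·3! = 12.

S_2 × S_3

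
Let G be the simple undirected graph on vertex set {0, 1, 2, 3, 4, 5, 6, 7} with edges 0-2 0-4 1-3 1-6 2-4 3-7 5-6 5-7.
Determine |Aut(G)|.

G has two connected components, {1, 3, 5, 6, 7} and {0, 2, 4}; each is 2-regular, so G = C_5 ⊔ C_3. The components are non-isomorphic (different sizes), so Aut(G) = Aut(C_5) × Aut(C_3) = D_5 × D_3 of order 10·6 = 60.

60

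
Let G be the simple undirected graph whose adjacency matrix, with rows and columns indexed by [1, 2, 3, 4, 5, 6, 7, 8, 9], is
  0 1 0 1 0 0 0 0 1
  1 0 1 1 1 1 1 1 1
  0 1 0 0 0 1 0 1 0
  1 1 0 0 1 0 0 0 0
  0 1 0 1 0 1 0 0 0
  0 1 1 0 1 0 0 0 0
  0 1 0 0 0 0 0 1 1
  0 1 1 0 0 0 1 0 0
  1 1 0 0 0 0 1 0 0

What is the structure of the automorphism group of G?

the dihedral group of order 16

Vertex 2 is the unique vertex of degree 8; the remaining 8 vertices each have degree 3 and induce a cycle, so G is the wheel on 9 vertices with hub 2. Every automorphism fixes the hub and acts on the rim 8-cycle, so Aut(G) ≅ Aut(C_8) = D_8 of order 16.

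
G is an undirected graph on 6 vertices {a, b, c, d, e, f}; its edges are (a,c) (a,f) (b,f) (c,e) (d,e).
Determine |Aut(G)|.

2

The degree sequence is [2, 1, 2, 1, 2, 2]; the two degree-1 vertices b and d are the ends of a path, so G = P_6. A path has exactly one nontrivial symmetry — reversal — giving Aut(G) of order 2.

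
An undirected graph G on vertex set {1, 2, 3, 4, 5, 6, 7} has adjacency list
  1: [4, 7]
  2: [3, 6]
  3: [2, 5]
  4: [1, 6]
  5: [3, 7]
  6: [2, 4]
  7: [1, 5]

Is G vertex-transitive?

G is 2-regular and connected on 7 vertices, i.e. the cycle C_7. C_7 has 7 rotations and 7 reflections, so Aut(C_7) ≅ D_7 of order 14. This group acts transitively on the 7 vertices.

Yes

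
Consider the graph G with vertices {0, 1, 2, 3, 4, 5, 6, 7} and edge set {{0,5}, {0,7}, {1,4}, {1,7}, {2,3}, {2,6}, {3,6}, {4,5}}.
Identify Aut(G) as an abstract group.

G has two connected components, {0, 1, 4, 5, 7} and {2, 3, 6}; each is 2-regular, so G = C_5 ⊔ C_3. The components are non-isomorphic (different sizes), so Aut(G) = Aut(C_3) × Aut(C_5) = D_3 × D_5 of order 6·10 = 60.

D_3 × D_5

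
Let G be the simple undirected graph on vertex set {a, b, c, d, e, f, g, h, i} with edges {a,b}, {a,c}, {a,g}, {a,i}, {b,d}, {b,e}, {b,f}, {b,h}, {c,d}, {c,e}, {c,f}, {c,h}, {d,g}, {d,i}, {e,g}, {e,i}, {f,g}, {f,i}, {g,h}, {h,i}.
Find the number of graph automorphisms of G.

2880

The vertices split by degree into {b, c, g, i} (degree 5) and {a, d, e, f, h} (degree 4); every edge runs between the two parts, so G is the complete bipartite graph K_{4,5}. Automorphisms preserve the bipartition setwise (since the parts differ in size) and act as S_4 × S_5 within it; |Aut| = 2880.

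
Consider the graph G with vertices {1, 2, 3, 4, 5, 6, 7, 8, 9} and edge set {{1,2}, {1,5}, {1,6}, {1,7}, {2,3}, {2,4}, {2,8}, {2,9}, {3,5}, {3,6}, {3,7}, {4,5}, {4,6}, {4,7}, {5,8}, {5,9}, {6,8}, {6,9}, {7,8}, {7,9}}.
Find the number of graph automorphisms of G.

2880

The vertices split by degree into {2, 5, 6, 7} (degree 5) and {1, 3, 4, 8, 9} (degree 4); every edge runs between the two parts, so G is the complete bipartite graph K_{4,5}. Automorphisms preserve the bipartition setwise (since the parts differ in size) and act as S_4 × S_5 within it; |Aut| = 2880.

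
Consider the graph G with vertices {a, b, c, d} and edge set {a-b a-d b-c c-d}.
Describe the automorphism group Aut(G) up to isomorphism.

G is 2-regular and bipartite on 2^2 = 4 vertices with girth 4; it is the hypercube graph Q_2. Aut(Q_2) consists of the signed permutations of the 2 coordinate axes: 2! permutations times 2^2 sign flips, so |Aut| = 2^2·2! = 8.

D_4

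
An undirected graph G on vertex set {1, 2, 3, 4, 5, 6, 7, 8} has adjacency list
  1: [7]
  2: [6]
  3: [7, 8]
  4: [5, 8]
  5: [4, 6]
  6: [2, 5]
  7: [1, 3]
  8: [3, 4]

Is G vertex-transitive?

Automorphisms preserve degree, but G has vertices of degree 1 and vertices of degree 2; no automorphism maps one to the other, so G is not vertex-transitive.

No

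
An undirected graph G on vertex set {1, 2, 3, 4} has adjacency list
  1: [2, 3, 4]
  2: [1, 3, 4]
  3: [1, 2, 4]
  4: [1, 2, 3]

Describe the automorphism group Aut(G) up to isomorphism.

Every vertex has degree 3, so G is the complete graph K_4. Any permutation of the 4 vertices preserves K_4, so Aut(K_4) = S_4 of order 4! = 24.

the symmetric group on 4 letters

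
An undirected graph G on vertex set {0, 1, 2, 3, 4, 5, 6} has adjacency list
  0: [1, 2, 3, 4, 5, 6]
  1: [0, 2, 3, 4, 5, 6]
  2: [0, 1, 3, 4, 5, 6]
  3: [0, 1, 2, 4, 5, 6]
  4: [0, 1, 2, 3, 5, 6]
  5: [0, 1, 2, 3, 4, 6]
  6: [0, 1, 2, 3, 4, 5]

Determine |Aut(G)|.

5040

Every vertex has degree 6, so G is the complete graph K_7. Any permutation of the 7 vertices preserves K_7, so Aut(K_7) = S_7 of order 7! = 5040.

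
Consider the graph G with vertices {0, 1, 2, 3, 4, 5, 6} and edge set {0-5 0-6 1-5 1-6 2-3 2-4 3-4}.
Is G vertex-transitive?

No

G has two connected components, {0, 1, 5, 6} and {2, 3, 4}; each is 2-regular, so G = C_4 ⊔ C_3. The orbit of 0 under Aut(G) is {0, 1, 5, 6}, which does not contain 2, so G is not vertex-transitive.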